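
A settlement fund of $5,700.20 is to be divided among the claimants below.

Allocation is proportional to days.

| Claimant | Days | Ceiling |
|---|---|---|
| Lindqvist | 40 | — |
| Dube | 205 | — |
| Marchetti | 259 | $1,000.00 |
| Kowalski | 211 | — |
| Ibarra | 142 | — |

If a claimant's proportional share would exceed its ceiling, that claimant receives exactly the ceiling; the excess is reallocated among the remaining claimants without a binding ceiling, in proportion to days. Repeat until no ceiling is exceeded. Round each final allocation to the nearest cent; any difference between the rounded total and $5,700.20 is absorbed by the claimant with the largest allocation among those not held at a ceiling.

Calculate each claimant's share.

Lindqvist: $314.39 · Dube: $1,611.27 · Marchetti: $1,000.00 · Kowalski: $1,658.44 · Ibarra: $1,116.10

Combined days = 857.
Unconstrained shares: Lindqvist 266.0537; Dube 1,363.5251; Marchetti 1,722.6975; Kowalski 1,403.4331; Ibarra 944.4905.
Held at cap: Marchetti ($1,000.00); balance $4,700.20 reallocated over remaining days 598.
Shares after redistribution: Lindqvist 314.3946 → $314.39; Dube 1,611.2726 → $1,611.27; Kowalski 1,658.4318 → $1,658.43; Ibarra 1,116.1010 → $1,116.10.
Rounding difference +$0.01 applied to Kowalski → $1,658.44.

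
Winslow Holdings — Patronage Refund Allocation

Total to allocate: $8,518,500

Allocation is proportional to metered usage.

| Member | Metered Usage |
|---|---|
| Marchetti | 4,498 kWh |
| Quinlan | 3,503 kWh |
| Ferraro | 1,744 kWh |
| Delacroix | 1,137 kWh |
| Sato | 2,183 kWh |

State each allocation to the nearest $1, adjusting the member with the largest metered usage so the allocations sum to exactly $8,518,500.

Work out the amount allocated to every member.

Marchetti: $2,932,738; Quinlan: $2,283,988; Ferraro: $1,137,104; Delacroix: $741,334; Sato: $1,423,336

Metered usage total: 4,498 + 3,503 + 1,744 + 1,137 + 2,183 = 13,065.
Unrounded shares: Marchetti 2,932,737.31; Quinlan 2,283,988.17; Ferraro 1,137,104.02; Delacroix 741,334.44; Sato 1,423,336.05.
At nearest $1: Marchetti $2,932,737; Quinlan $2,283,988; Ferraro $1,137,104; Delacroix $741,334; Sato $1,423,336. Sum = $8,518,499.
Difference $8,518,500 − $8,518,499 = +$1 applied to largest metered usage (Marchetti): Marchetti becomes $2,932,738.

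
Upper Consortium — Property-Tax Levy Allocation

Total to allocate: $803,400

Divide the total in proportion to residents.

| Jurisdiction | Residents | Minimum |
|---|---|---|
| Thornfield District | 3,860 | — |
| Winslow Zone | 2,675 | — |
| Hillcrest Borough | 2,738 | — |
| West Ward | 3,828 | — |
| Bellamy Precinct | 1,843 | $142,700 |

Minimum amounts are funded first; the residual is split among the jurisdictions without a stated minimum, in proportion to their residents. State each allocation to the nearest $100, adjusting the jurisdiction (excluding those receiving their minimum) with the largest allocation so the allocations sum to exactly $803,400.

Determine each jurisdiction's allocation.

Thornfield District: $194,600 · Winslow Zone: $134,900 · Hillcrest Borough: $138,100 · West Ward: $193,100 · Bellamy Precinct: $142,700

Minimums first: Bellamy Precinct $142,700. Residual $660,700.
Residual split over remaining residents 13,101: Thornfield District 194,664.68 → $194,700; Winslow Zone 134,903.63 → $134,900; Hillcrest Borough 138,080.80 → $138,100; West Ward 193,050.88 → $193,100.
Rounding difference −$100 applied to Thornfield District → $194,600.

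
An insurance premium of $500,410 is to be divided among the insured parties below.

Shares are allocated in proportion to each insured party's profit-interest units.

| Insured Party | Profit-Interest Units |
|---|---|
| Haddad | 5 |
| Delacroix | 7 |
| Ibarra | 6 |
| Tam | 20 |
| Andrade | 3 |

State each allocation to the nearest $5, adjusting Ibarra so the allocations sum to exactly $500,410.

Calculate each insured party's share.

Total profit-interest units = 41.
Raw shares: Haddad 5/41 × $500,410 = 61,025.61; Delacroix 7/41 × $500,410 = 85,435.85; Ibarra 6/41 × $500,410 = 73,230.73; Tam 20/41 × $500,410 = 244,102.44; Andrade 3/41 × $500,410 = 36,615.37.
Rounded to nearest $5: Haddad $61,025; Delacroix $85,435; Ibarra $73,230; Tam $244,100; Andrade $36,615. Sum = $500,405.
Difference $500,410 − $500,405 = +$5 applied to Ibarra: Ibarra becomes $73,235.

Haddad: $61,025 · Delacroix: $85,435 · Ibarra: $73,235 · Tam: $244,100 · Andrade: $36,615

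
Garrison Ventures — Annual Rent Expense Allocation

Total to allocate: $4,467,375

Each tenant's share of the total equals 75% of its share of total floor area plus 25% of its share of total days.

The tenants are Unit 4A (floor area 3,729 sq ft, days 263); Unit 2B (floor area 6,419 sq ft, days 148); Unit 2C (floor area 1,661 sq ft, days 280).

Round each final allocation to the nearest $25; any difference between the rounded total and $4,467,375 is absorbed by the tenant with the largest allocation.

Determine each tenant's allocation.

Unit 4A: $1,483,100 · Unit 2B: $2,060,450 · Unit 2C: $923,825

Floor area total 11,809; days total 691.
Composite weights (75% floor area + 25% days): Unit 4A 0.3320; Unit 2B 0.4612; Unit 2C 0.2068.
Raw shares: Unit 4A 1,483,097.16; Unit 2B 2,060,451.34; Unit 2C 923,826.50.
At nearest $25: Unit 4A $1,483,100; Unit 2B $2,060,450; Unit 2C $923,825. Sum = $4,467,375.
Rounded total matches; no reconciliation needed.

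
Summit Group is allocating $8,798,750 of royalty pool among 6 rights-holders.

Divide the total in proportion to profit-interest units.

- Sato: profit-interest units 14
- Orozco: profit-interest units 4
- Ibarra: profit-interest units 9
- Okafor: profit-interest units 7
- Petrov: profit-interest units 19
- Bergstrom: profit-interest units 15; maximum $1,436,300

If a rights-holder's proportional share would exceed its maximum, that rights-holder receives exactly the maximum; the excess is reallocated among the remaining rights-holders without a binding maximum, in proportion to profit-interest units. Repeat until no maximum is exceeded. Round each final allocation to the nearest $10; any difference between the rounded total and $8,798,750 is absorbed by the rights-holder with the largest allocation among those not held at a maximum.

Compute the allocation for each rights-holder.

Sato: $1,944,800 · Orozco: $555,660 · Ibarra: $1,250,230 · Okafor: $972,400 · Petrov: $2,639,360 · Bergstrom: $1,436,300

Total profit-interest units = 68.
Pro-rata shares before constraints: Sato 1,811,507.35; Orozco 517,573.53; Ibarra 1,164,540.44; Okafor 905,753.68; Petrov 2,458,474.26; Bergstrom 1,940,900.74.
Capped: Bergstrom ($1,436,300); balance $7,362,450 reallocated over remaining profit-interest units 53.
Remaining shares: Sato 1,944,798.11 → $1,944,800; Orozco 555,656.60 → $555,660; Ibarra 1,250,227.36 → $1,250,230; Okafor 972,399.06 → $972,400; Petrov 2,639,368.87 → $2,639,370.
Rounding difference −$10 applied to Petrov → $2,639,360.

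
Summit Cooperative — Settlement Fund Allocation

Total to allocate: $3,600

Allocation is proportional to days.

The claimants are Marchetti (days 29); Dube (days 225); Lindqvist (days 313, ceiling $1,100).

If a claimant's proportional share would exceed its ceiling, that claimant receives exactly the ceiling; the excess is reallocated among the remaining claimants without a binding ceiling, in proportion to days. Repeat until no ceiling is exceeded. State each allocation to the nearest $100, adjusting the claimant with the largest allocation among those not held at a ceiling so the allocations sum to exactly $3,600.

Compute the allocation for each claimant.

Combined days = 567.
Proportional shares (ignoring caps): Marchetti 184.13; Dube 1,428.57; Lindqvist 1,987.30.
Cap binds for Lindqvist ($1,100); residual $2,500 reallocated over remaining days 254.
Shares after redistribution: Marchetti 285.43 → $300; Dube 2,214.57 → $2,200.

Marchetti: $300; Dube: $2,200; Lindqvist: $1,100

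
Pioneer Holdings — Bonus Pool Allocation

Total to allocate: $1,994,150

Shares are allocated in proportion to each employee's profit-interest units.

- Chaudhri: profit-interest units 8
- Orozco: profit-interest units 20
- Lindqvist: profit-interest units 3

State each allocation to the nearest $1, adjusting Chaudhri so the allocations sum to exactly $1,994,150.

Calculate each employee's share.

Sum of profit-interest units: 31.
Pro-rata amounts: Chaudhri 8/31 × $1,994,150 = 514,619.35; Orozco 20/31 × $1,994,150 = 1,286,548.39; Lindqvist 3/31 × $1,994,150 = 192,982.26.
After rounding ($1): Chaudhri $514,619; Orozco $1,286,548; Lindqvist $192,982. Sum = $1,994,149.
Difference $1,994,150 − $1,994,149 = +$1 applied to Chaudhri: Chaudhri becomes $514,620.

Chaudhri: $514,620; Orozco: $1,286,548; Lindqvist: $192,982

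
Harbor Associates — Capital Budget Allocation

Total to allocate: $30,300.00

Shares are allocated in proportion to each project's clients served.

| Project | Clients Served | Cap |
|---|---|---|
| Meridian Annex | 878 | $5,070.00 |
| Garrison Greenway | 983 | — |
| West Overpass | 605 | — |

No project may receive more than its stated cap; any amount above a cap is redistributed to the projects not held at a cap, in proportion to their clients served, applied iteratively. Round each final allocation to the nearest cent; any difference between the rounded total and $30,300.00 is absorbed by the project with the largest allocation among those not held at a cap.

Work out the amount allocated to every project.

Sum of clients served: 2,466.
Proportional shares (ignoring caps): Meridian Annex 10,788.0779; Garrison Greenway 12,078.2238; West Overpass 7,433.6983.
Capped: Meridian Annex ($5,070.00); balance $25,230.00 reallocated over remaining clients served 1,588.
Shares after redistribution: Garrison Greenway 15,617.8149 → $15,617.81; West Overpass 9,612.1851 → $9,612.19.

Meridian Annex: $5,070.00; Garrison Greenway: $15,617.81; West Overpass: $9,612.19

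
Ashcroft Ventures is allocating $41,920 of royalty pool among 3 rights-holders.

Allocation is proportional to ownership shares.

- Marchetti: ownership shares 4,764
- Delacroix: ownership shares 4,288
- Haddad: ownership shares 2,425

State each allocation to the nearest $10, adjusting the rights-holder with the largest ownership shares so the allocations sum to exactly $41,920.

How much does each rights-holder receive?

Marchetti: $17,400; Delacroix: $15,660; Haddad: $8,860

Total ownership shares = 4,764 + 4,288 + 2,425 = 11,477.
Proportional shares: Marchetti 17,400.62; Delacroix 15,662.02; Haddad 8,857.37.
At nearest $10: Marchetti $17,400; Delacroix $15,660; Haddad $8,860. Sum = $41,920.
Sum already equals the total — no adjustment.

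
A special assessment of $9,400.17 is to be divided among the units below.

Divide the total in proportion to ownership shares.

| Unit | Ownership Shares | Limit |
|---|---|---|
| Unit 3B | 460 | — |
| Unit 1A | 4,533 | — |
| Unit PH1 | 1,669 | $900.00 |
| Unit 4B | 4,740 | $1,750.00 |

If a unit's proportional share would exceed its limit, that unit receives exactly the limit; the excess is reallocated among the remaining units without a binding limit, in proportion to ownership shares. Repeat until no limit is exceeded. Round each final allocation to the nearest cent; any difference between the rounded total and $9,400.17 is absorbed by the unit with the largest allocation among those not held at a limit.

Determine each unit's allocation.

Unit 3B: $621.89; Unit 1A: $6,128.28; Unit PH1: $900.00; Unit 4B: $1,750.00

Combined ownership shares = 11,402.
Unconstrained shares: Unit 3B 379.2386; Unit 1A 3,737.1488; Unit PH1 1,375.9765; Unit 4B 3,907.8062.
Held at cap: Unit PH1 ($900.00), Unit 4B ($1,750.00); remaining pool $6,750.17 reallocated over remaining ownership shares 4,993.
Shares after redistribution: Unit 3B 621.8863 → $621.89; Unit 1A 6,128.2837 → $6,128.28.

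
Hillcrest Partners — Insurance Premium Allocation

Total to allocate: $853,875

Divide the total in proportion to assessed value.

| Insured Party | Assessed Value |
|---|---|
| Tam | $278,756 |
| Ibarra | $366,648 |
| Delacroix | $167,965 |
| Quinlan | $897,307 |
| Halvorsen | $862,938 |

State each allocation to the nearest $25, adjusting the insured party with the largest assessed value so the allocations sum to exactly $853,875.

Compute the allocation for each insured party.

Sum of assessed value: 2,573,614.
Unrounded shares: Tam 278,756/2,573,614 × $853,875 = 92,485.81; Ibarra 366,648/2,573,614 × $853,875 = 121,646.67; Delacroix 167,965/2,573,614 × $853,875 = 55,727.52; Quinlan 897,307/2,573,614 × $853,875 = 297,708.99; Halvorsen 862,938/2,573,614 × $853,875 = 286,306.02.
After rounding ($25): Tam $92,475; Ibarra $121,650; Delacroix $55,725; Quinlan $297,700; Halvorsen $286,300. Sum = $853,850.
Difference $853,875 − $853,850 = +$25 applied to largest assessed value (Quinlan): Quinlan becomes $297,725.

Tam: $92,475 | Ibarra: $121,650 | Delacroix: $55,725 | Quinlan: $297,725 | Halvorsen: $286,300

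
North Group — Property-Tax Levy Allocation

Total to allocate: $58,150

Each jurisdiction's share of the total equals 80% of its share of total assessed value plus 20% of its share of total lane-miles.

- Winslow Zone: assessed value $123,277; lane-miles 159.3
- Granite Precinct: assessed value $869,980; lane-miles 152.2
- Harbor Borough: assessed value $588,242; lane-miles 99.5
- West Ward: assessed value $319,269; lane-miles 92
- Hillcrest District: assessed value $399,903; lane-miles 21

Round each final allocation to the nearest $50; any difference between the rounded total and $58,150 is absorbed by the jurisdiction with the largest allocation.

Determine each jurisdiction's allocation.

Totals — assessed value 2,300,671, lane-miles 524.
Composite weights (80% assessed value + 20% lane-miles): Winslow Zone 0.1037; Granite Precinct 0.3606; Harbor Borough 0.2425; West Ward 0.1461; Hillcrest District 0.1471.
Pro-rata amounts: Winslow Zone 6,028.29; Granite Precinct 20,969.19; Harbor Borough 14,102.73; West Ward 8,497.59; Hillcrest District 8,552.20.
At nearest $50: Winslow Zone $6,050; Granite Precinct $20,950; Harbor Borough $14,100; West Ward $8,500; Hillcrest District $8,550. Sum = $58,150.
No rounding difference to absorb.

Winslow Zone: $6,050 | Granite Precinct: $20,950 | Harbor Borough: $14,100 | West Ward: $8,500 | Hillcrest District: $8,550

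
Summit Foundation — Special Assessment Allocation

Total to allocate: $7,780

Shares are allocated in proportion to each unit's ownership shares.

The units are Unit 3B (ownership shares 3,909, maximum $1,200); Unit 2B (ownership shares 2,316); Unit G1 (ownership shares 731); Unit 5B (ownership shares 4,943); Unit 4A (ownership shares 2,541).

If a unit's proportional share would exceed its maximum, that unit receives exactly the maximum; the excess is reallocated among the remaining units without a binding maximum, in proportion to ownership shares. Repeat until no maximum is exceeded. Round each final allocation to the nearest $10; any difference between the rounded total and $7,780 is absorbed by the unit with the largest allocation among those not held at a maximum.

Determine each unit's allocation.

Ownership shares total: 14,440.
Pro-rata shares before constraints: Unit 3B 2,106.10; Unit 2B 1,247.82; Unit G1 393.85; Unit 5B 2,663.20; Unit 4A 1,369.04.
Cap binds for Unit 3B ($1,200); remaining pool $6,580 reallocated over remaining ownership shares 10,531.
Shares after redistribution: Unit 2B 1,447.09 → $1,450; Unit G1 456.74 → $460; Unit 5B 3,088.49 → $3,090; Unit 4A 1,587.67 → $1,590.
Rounding difference −$10 applied to Unit 5B → $3,080.

Unit 3B: $1,200 · Unit 2B: $1,450 · Unit G1: $460 · Unit 5B: $3,080 · Unit 4A: $1,590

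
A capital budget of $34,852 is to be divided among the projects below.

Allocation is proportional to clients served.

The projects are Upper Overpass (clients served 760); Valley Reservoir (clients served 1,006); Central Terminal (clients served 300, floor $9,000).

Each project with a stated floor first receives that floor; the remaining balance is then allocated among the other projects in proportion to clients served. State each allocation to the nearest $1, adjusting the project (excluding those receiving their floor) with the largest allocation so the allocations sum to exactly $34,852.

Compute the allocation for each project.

Fund the minimums — Central Terminal $9,000. Remaining pool $25,852.
Remaining pool split over remaining clients served 1,766: Upper Overpass 11,125.44 → $11,125; Valley Reservoir 14,726.56 → $14,727.

Upper Overpass: $11,125 | Valley Reservoir: $14,727 | Central Terminal: $9,000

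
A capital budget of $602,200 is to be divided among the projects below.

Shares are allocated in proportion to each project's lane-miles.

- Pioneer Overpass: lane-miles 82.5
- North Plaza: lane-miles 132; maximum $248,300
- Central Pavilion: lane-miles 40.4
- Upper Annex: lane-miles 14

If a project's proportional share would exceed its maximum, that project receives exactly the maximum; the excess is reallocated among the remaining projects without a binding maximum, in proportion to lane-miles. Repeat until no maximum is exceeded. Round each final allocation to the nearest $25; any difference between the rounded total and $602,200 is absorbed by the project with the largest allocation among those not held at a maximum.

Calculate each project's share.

Pioneer Overpass: $213,250 | North Plaza: $248,300 | Central Pavilion: $104,450 | Upper Annex: $36,200

Combined lane-miles = 268.9.
Unconstrained shares: Pioneer Overpass 184,758.27; North Plaza 295,613.24; Central Pavilion 90,475.57; Upper Annex 31,352.92.
Cap binds for North Plaza ($248,300); residual $353,900 reallocated over remaining lane-miles 136.9.
Redistributed shares: Pioneer Overpass 213,270.64 → $213,275; Central Pavilion 104,437.98 → $104,450; Upper Annex 36,191.38 → $36,200.
Rounding difference −$25 applied to Pioneer Overpass → $213,250.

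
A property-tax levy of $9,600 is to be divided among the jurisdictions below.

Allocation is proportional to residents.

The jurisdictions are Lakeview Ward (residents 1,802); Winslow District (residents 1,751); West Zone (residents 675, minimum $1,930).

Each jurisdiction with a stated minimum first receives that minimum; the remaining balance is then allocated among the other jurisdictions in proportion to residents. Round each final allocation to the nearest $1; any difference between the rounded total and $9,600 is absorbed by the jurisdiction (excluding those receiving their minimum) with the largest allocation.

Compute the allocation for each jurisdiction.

Lakeview Ward: $3,890; Winslow District: $3,780; West Zone: $1,930

Minimums first: West Zone $1,930. Balance $7,670.
Balance split over remaining residents 3,553: Lakeview Ward 3,890.05 → $3,890; Winslow District 3,779.95 → $3,780.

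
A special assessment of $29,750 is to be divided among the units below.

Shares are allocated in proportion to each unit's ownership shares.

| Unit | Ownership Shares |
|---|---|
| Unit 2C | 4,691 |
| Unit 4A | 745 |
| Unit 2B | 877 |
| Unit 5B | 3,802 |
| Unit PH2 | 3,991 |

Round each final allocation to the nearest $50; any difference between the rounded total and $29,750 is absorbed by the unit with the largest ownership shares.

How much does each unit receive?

Total ownership shares = 14,106.
Unrounded shares: Unit 2C 4,691/14,106 × $29,750 = 9,893.47; Unit 4A 745/14,106 × $29,750 = 1,571.23; Unit 2B 877/14,106 × $29,750 = 1,849.62; Unit 5B 3,802/14,106 × $29,750 = 8,018.54; Unit PH2 3,991/14,106 × $29,750 = 8,417.15.
After rounding ($50): Unit 2C $9,900; Unit 4A $1,550; Unit 2B $1,850; Unit 5B $8,000; Unit PH2 $8,400. Sum = $29,700.
Difference $29,750 − $29,700 = +$50 applied to largest ownership shares (Unit 2C): Unit 2C becomes $9,950.

Unit 2C: $9,950 · Unit 4A: $1,550 · Unit 2B: $1,850 · Unit 5B: $8,000 · Unit PH2: $8,400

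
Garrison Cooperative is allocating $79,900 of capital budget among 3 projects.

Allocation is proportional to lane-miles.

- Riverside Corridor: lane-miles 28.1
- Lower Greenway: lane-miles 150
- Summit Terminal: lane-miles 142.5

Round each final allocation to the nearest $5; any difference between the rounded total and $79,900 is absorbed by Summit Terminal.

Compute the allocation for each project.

Riverside Corridor: $7,005 | Lower Greenway: $37,385 | Summit Terminal: $35,510

Combined lane-miles = 320.6.
Raw shares: Riverside Corridor 28.1/320.6 × $79,900 = 7,003.09; Lower Greenway 150/320.6 × $79,900 = 37,383.03; Summit Terminal 142.5/320.6 × $79,900 = 35,513.88.
At nearest $5: Riverside Corridor $7,005; Lower Greenway $37,385; Summit Terminal $35,515. Sum = $79,905.
Difference $79,900 − $79,905 = −$5 applied to Summit Terminal: Summit Terminal becomes $35,510.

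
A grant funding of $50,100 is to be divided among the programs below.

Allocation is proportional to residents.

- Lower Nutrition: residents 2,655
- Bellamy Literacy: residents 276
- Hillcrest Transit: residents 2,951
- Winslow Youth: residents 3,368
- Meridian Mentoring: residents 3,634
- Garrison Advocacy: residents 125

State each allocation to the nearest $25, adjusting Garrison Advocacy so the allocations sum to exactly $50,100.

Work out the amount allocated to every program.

Residents total: 13,009.
Proportional shares: Lower Nutrition 2,655/13,009 × $50,100 = 10,224.88; Bellamy Literacy 276/13,009 × $50,100 = 1,062.93; Hillcrest Transit 2,951/13,009 × $50,100 = 11,364.83; Winslow Youth 3,368/13,009 × $50,100 = 12,970.77; Meridian Mentoring 3,634/13,009 × $50,100 = 13,995.19; Garrison Advocacy 125/13,009 × $50,100 = 481.40.
At nearest $25: Lower Nutrition $10,225; Bellamy Literacy $1,075; Hillcrest Transit $11,375; Winslow Youth $12,975; Meridian Mentoring $14,000; Garrison Advocacy $475. Sum = $50,125.
Difference $50,100 − $50,125 = −$25 applied to Garrison Advocacy: Garrison Advocacy becomes $450.

Lower Nutrition: $10,225 | Bellamy Literacy: $1,075 | Hillcrest Transit: $11,375 | Winslow Youth: $12,975 | Meridian Mentoring: $14,000 | Garrison Advocacy: $450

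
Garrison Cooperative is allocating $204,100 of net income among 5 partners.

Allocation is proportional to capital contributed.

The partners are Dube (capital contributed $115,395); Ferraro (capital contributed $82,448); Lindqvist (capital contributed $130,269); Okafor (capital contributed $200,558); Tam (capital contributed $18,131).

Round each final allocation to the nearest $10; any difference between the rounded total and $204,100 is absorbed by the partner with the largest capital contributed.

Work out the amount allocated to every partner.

Dube: $43,070 · Ferraro: $30,770 · Lindqvist: $48,620 · Okafor: $74,870 · Tam: $6,770

Sum of capital contributed: 546,801.
Unrounded shares: Dube 115,395/546,801 × $204,100 = 43,072.56; Ferraro 82,448/546,801 × $204,100 = 30,774.70; Lindqvist 130,269/546,801 × $204,100 = 48,624.46; Okafor 200,558/546,801 × $204,100 = 74,860.67; Tam 18,131/546,801 × $204,100 = 6,767.61.
At nearest $10: Dube $43,070; Ferraro $30,770; Lindqvist $48,620; Okafor $74,860; Tam $6,770. Sum = $204,090.
Difference $204,100 − $204,090 = +$10 applied to largest capital contributed (Okafor): Okafor becomes $74,870.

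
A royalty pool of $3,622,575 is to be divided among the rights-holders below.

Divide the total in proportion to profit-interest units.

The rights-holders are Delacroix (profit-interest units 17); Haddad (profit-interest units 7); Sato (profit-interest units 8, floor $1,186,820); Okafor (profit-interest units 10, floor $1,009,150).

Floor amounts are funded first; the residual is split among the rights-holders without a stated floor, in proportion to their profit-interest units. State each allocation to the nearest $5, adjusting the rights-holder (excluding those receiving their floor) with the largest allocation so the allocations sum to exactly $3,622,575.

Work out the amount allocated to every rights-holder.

Fund the minimums — Sato $1,186,820; Okafor $1,009,150. Remaining pool $1,426,605.
Remaining pool split over remaining profit-interest units 24: Delacroix 1,010,511.88 → $1,010,510; Haddad 416,093.12 → $416,095.

Delacroix: $1,010,510 | Haddad: $416,095 | Sato: $1,186,820 | Okafor: $1,009,150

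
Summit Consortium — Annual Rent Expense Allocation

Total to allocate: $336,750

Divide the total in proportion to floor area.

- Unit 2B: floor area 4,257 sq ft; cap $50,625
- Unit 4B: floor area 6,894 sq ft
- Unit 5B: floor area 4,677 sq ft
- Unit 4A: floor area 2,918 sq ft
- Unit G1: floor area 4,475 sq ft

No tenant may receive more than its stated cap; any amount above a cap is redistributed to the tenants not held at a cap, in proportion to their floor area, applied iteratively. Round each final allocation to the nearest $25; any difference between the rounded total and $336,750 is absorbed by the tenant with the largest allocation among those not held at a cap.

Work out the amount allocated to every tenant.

Unit 2B: $50,625 | Unit 4B: $104,000 | Unit 5B: $70,575 | Unit 4A: $44,025 | Unit G1: $67,525

Combined floor area = 23,221.
Unconstrained shares: Unit 2B 61,734.84; Unit 4B 99,976.51; Unit 5B 67,825.66; Unit 4A 42,316.72; Unit G1 64,896.27.
Capped: Unit 2B ($50,625); remaining pool $286,125 reallocated over remaining floor area 18,964.
Redistributed shares: Unit 4B 104,015.28 → $104,025; Unit 5B 70,565.63 → $70,575; Unit 4A 44,026.19 → $44,025; Unit G1 67,517.90 → $67,525.
Rounding difference −$25 applied to Unit 4B → $104,000.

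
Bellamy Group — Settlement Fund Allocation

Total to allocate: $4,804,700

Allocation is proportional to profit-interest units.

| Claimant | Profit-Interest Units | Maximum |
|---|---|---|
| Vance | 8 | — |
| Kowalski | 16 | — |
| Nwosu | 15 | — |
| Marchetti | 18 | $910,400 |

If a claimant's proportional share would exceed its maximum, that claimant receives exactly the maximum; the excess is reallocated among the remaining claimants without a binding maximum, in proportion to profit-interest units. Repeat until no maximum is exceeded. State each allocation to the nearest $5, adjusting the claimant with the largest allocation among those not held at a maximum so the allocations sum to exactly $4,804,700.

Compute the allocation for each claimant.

Profit-interest units total: 57.
Proportional shares (ignoring caps): Vance 674,343.86; Kowalski 1,348,687.72; Nwosu 1,264,394.74; Marchetti 1,517,273.68.
Held at cap: Marchetti ($910,400); residual $3,894,300 reallocated over remaining profit-interest units 39.
Redistributed shares: Vance 798,830.77 → $798,830; Kowalski 1,597,661.54 → $1,597,660; Nwosu 1,497,807.69 → $1,497,810.

Vance: $798,830; Kowalski: $1,597,660; Nwosu: $1,497,810; Marchetti: $910,400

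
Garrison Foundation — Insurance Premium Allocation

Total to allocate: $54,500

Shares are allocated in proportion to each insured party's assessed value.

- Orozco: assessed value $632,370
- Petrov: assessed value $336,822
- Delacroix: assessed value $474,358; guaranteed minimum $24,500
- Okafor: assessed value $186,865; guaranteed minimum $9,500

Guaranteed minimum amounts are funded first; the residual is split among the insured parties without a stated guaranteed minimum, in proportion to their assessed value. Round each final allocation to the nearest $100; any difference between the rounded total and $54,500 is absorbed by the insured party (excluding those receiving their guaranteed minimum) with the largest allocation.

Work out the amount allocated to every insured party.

Minimums first: Delacroix $24,500; Okafor $9,500. Residual $20,500.
Residual split over remaining assessed value 969,192: Orozco 13,375.66 → $13,400; Petrov 7,124.34 → $7,100.

Orozco: $13,400 | Petrov: $7,100 | Delacroix: $24,500 | Okafor: $9,500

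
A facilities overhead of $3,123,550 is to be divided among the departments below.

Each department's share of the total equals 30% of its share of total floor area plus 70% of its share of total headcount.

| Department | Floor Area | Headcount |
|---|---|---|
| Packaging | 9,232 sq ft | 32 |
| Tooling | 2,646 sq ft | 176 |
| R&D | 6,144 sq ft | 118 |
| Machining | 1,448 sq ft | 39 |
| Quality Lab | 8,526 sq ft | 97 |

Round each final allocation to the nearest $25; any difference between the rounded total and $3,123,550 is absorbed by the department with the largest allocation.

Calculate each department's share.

Totals — floor area 27,996, headcount 462.
Composite weights (30% floor area + 70% headcount): Packaging 0.1474; Tooling 0.2950; R&D 0.2446; Machining 0.0746; Quality Lab 0.2383.
Proportional shares: Packaging 460,452.71; Tooling 921,511.96; R&D 764,101.09; Machining 233,039.98; Quality Lab 744,444.26.
Rounded to nearest $25: Packaging $460,450; Tooling $921,500; R&D $764,100; Machining $233,050; Quality Lab $744,450. Sum = $3,123,550.
Sum already equals the total — no adjustment.

Packaging: $460,450 | Tooling: $921,500 | R&D: $764,100 | Machining: $233,050 | Quality Lab: $744,450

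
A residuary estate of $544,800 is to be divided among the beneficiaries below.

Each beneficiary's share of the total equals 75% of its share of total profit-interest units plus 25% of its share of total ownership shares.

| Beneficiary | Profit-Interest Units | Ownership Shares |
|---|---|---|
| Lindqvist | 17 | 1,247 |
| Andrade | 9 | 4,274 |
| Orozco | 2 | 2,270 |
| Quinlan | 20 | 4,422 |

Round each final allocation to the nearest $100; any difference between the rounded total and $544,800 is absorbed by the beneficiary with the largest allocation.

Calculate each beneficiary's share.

Profit-interest units total 48; ownership shares total 12,213.
Composite weights (75% profit-interest units + 25% ownership shares): Lindqvist 0.2912; Andrade 0.2281; Orozco 0.0777; Quinlan 0.4030.
Proportional shares: Lindqvist 158,619.11; Andrade 124,276.37; Orozco 42,340.16; Quinlan 219,564.37.
Rounded to nearest $100: Lindqvist $158,600; Andrade $124,300; Orozco $42,300; Quinlan $219,600. Sum = $544,800.
No rounding difference to absorb.

Lindqvist: $158,600 · Andrade: $124,300 · Orozco: $42,300 · Quinlan: $219,600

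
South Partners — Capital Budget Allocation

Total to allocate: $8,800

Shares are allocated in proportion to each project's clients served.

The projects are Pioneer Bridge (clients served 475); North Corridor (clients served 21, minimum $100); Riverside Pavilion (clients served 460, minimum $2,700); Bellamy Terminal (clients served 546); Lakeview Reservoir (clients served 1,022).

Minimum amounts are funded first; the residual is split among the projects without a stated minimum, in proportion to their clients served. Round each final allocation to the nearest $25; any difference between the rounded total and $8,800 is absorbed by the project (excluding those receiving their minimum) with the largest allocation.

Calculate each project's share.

Guaranteed amounts: North Corridor $100; Riverside Pavilion $2,700. Residual $6,000.
Residual split over remaining clients served 2,043: Pioneer Bridge 1,395.01 → $1,400; Bellamy Terminal 1,603.52 → $1,600; Lakeview Reservoir 3,001.47 → $3,000.

Pioneer Bridge: $1,400; North Corridor: $100; Riverside Pavilion: $2,700; Bellamy Terminal: $1,600; Lakeview Reservoir: $3,000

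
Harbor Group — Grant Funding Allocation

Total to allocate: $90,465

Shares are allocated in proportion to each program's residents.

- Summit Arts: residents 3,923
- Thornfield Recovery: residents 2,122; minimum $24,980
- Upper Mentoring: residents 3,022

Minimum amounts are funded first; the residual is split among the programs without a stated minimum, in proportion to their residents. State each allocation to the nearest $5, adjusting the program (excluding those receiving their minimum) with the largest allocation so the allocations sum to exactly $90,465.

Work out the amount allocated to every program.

Guaranteed amounts: Thornfield Recovery $24,980. Remaining pool $65,485.
Remaining pool split over remaining residents 6,945: Summit Arts 36,990.30 → $36,990; Upper Mentoring 28,494.70 → $28,495.

Summit Arts: $36,990 · Thornfield Recovery: $24,980 · Upper Mentoring: $28,495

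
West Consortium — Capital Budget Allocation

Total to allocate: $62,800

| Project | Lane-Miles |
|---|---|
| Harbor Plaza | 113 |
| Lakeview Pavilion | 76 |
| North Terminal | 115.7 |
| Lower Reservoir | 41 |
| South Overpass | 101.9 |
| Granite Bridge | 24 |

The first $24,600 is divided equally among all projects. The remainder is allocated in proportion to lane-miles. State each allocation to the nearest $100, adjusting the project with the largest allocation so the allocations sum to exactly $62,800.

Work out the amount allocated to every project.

Harbor Plaza: $13,300 | Lakeview Pavilion: $10,300 | North Terminal: $13,400 | Lower Reservoir: $7,400 | South Overpass: $12,400 | Granite Bridge: $6,000

$24,600 shared equally gives $4,100 per project.
Remainder $38,200 by lane-miles (total 471.6): Harbor Plaza 9,153.10 → $9,200; Lakeview Pavilion 6,156.06 → $6,200; North Terminal 9,371.80 → $9,400; Lower Reservoir 3,321.03 → $3,300; South Overpass 8,253.99 → $8,300; Granite Bridge 1,944.02 → $1,900.
Rounding difference −$100 on remainder applied to North Terminal.
Totals: Harbor Plaza $4,100 + $9,200 = $13,300; Lakeview Pavilion $4,100 + $6,200 = $10,300; North Terminal $4,100 + $9,300 = $13,400; Lower Reservoir $4,100 + $3,300 = $7,400; South Overpass $4,100 + $8,300 = $12,400; Granite Bridge $4,100 + $1,900 = $6,000.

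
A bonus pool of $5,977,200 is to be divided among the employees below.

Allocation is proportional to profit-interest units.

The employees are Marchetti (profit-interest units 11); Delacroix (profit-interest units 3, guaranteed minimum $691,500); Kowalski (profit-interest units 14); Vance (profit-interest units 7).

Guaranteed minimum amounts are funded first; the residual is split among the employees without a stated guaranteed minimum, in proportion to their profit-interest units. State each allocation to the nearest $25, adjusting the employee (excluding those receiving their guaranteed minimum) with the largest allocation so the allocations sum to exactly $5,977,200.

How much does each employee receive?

Guaranteed amounts: Delacroix $691,500. Residual $5,285,700.
Residual split over remaining profit-interest units 32: Marchetti 1,816,959.38 → $1,816,950; Kowalski 2,312,493.75 → $2,312,500; Vance 1,156,246.88 → $1,156,250.

Marchetti: $1,816,950 | Delacroix: $691,500 | Kowalski: $2,312,500 | Vance: $1,156,250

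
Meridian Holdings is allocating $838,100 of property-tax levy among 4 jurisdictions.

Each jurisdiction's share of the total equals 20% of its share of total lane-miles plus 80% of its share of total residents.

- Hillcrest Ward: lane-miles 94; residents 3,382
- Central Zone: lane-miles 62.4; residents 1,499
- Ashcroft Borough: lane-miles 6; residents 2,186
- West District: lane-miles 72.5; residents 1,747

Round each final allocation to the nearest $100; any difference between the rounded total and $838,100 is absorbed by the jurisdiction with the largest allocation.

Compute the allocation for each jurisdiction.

Hillcrest Ward: $324,300 · Central Zone: $158,600 · Ashcroft Borough: $170,600 · West District: $184,600

Totals — lane-miles 234.9, residents 8,814.
Composite weights (20% lane-miles + 80% residents): Hillcrest Ward 0.3870; Central Zone 0.1892; Ashcroft Borough 0.2035; West District 0.2203.
Pro-rata amounts: Hillcrest Ward 324,344.91; Central Zone 158,556.17; Ashcroft Borough 170,570.26; West District 184,628.66.
At nearest $100: Hillcrest Ward $324,300; Central Zone $158,600; Ashcroft Borough $170,600; West District $184,600. Sum = $838,100.
No rounding difference to absorb.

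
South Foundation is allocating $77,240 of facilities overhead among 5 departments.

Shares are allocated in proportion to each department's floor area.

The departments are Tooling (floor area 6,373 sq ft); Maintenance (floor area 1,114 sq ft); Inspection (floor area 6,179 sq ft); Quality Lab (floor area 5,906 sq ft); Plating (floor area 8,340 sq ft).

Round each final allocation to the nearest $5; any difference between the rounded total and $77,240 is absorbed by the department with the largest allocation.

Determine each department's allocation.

Tooling: $17,635 · Maintenance: $3,085 · Inspection: $17,100 · Quality Lab: $16,345 · Plating: $23,075

Sum of floor area: 27,912.
Pro-rata amounts: Tooling 6,373/27,912 × $77,240 = 17,635.80; Maintenance 1,114/27,912 × $77,240 = 3,082.74; Inspection 6,179/27,912 × $77,240 = 17,098.95; Quality Lab 5,906/27,912 × $77,240 = 16,343.49; Plating 8,340/27,912 × $77,240 = 23,079.02.
Rounded to nearest $5: Tooling $17,635; Maintenance $3,085; Inspection $17,100; Quality Lab $16,345; Plating $23,080. Sum = $77,245.
Difference $77,240 − $77,245 = −$5 applied to largest allocation (Plating): Plating becomes $23,075.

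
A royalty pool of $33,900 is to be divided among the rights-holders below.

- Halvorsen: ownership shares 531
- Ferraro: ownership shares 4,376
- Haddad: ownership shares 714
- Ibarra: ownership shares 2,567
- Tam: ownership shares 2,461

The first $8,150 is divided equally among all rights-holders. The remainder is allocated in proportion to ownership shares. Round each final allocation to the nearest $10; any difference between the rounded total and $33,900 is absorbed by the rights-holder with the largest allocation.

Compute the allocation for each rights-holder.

$8,150 shared equally gives $1,630 per rights-holder.
Remainder $25,750 by ownership shares (total 10,649): Halvorsen 1,283.99 → $1,280; Ferraro 10,581.46 → $10,580; Haddad 1,726.50 → $1,730; Ibarra 6,207.18 → $6,210; Tam 5,950.86 → $5,950.
Totals: Halvorsen $1,630 + $1,280 = $2,910; Ferraro $1,630 + $10,580 = $12,210; Haddad $1,630 + $1,730 = $3,360; Ibarra $1,630 + $6,210 = $7,840; Tam $1,630 + $5,950 = $7,580.

Halvorsen: $2,910; Ferraro: $12,210; Haddad: $3,360; Ibarra: $7,840; Tam: $7,580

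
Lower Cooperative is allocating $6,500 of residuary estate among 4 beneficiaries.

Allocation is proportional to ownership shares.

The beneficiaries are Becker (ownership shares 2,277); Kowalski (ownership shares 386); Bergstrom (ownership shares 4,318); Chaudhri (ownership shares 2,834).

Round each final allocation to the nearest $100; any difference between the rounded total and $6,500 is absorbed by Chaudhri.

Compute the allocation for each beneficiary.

Becker: $1,500 · Kowalski: $300 · Bergstrom: $2,900 · Chaudhri: $1,800

Combined ownership shares = 9,815.
Proportional shares: Becker 2,277/9,815 × $6,500 = 1,507.95; Kowalski 386/9,815 × $6,500 = 255.63; Bergstrom 4,318/9,815 × $6,500 = 2,859.60; Chaudhri 2,834/9,815 × $6,500 = 1,876.82.
After rounding ($100): Becker $1,500; Kowalski $300; Bergstrom $2,900; Chaudhri $1,900. Sum = $6,600.
Difference $6,500 − $6,600 = −$100 applied to Chaudhri: Chaudhri becomes $1,800.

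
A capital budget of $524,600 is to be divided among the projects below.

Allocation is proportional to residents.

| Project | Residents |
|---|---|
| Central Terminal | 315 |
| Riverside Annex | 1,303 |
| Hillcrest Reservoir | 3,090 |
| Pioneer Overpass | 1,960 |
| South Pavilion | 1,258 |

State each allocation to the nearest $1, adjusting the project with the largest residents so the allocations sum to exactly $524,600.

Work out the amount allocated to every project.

Total residents = 7,926.
Pro-rata amounts: Central Terminal 315/7,926 × $524,600 = 20,848.98; Riverside Annex 1,303/7,926 × $524,600 = 86,241.96; Hillcrest Reservoir 3,090/7,926 × $524,600 = 204,518.55; Pioneer Overpass 1,960/7,926 × $524,600 = 129,726.97; South Pavilion 1,258/7,926 × $524,600 = 83,263.54.
After rounding ($1): Central Terminal $20,849; Riverside Annex $86,242; Hillcrest Reservoir $204,519; Pioneer Overpass $129,727; South Pavilion $83,264. Sum = $524,601.
Difference $524,600 − $524,601 = −$1 applied to largest residents (Hillcrest Reservoir): Hillcrest Reservoir becomes $204,518.

Central Terminal: $20,849; Riverside Annex: $86,242; Hillcrest Reservoir: $204,518; Pioneer Overpass: $129,727; South Pavilion: $83,264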